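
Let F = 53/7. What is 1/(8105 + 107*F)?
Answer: 7/62406 ≈ 0.00011217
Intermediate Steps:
F = 53/7 (F = 53*(⅐) = 53/7 ≈ 7.5714)
1/(8105 + 107*F) = 1/(8105 + 107*(53/7)) = 1/(8105 + 5671/7) = 1/(62406/7) = 7/62406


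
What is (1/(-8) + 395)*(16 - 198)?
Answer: -287469/4 ≈ -71867.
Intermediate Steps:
(1/(-8) + 395)*(16 - 198) = (-⅛ + 395)*(-182) = (3159/8)*(-182) = -287469/4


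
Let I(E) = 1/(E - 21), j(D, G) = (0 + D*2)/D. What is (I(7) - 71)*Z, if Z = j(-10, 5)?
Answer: -995/7 ≈ -142.14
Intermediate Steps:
j(D, G) = 2 (j(D, G) = (0 + 2*D)/D = (2*D)/D = 2)
I(E) = 1/(-21 + E)
Z = 2
(I(7) - 71)*Z = (1/(-21 + 7) - 71)*2 = (1/(-14) - 71)*2 = (-1/14 - 71)*2 = -995/14*2 = -995/7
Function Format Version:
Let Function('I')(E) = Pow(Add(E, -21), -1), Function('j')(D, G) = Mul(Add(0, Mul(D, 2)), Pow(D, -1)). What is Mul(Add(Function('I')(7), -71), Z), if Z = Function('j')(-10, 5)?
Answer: Rational(-995, 7) ≈ -142.14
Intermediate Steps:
Function('j')(D, G) = 2 (Function('j')(D, G) = Mul(Add(0, Mul(2, D)), Pow(D, -1)) = Mul(Mul(2, D), Pow(D, -1)) = 2)
Function('I')(E) = Pow(Add(-21, E), -1)
Z = 2
Mul(Add(Function('I')(7), -71), Z) = Mul(Add(Pow(Add(-21, 7), -1), -71), 2) = Mul(Add(Pow(-14, -1), -71), 2) = Mul(Add(Rational(-1, 14), -71), 2) = Mul(Rational(-995, 14), 2) = Rational(-995, 7)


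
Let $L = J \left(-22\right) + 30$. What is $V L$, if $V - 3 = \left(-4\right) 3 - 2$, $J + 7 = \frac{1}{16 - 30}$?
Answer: $- \frac{14289}{7} \approx -2041.3$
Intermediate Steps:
$J = - \frac{99}{14}$ ($J = -7 + \frac{1}{16 - 30} = -7 + \frac{1}{-14} = -7 - \frac{1}{14} = - \frac{99}{14} \approx -7.0714$)
$V = -11$ ($V = 3 - 14 = -11$)
$L = \frac{1299}{7}$ ($L = \left(- \frac{99}{14}\right) \left(-22\right) + 30 = \frac{1089}{7} + 30 = \frac{1299}{7} \approx 185.57$)
$V L = \left(-11\right) \frac{1299}{7} = - \frac{14289}{7}$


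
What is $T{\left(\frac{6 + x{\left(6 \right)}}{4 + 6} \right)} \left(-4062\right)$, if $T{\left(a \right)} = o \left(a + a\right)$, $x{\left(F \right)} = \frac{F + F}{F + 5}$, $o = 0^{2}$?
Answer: $0$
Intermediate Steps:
$o = 0$
$x{\left(F \right)} = \frac{2 F}{5 + F}$
$T{\left(a \right)} = 0$ ($T{\left(a \right)} = 0 \left(a + a\right) = 0 \cdot 2 a = 0$)
$T{\left(\frac{6 + x{\left(6 \right)}}{4 + 6} \right)} \left(-4062\right) = 0 \left(-4062\right) = 0$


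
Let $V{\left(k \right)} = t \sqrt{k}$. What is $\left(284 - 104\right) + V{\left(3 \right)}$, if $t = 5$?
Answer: $180 + 5 \sqrt{3} \approx 188.66$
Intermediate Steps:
$V{\left(k \right)} = 5 \sqrt{k}$
$\left(284 - 104\right) + V{\left(3 \right)} = \left(284 - 104\right) + 5 \sqrt{3} = 180 + 5 \sqrt{3}$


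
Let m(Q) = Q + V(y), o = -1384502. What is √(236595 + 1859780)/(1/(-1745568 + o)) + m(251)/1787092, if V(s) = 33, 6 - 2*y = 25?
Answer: 71/446773 - 15650350*√83855 ≈ -4.5320e+9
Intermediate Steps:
y = -19/2 (y = 3 - ½*25 = 3 - 25/2 = -19/2 ≈ -9.5000)
m(Q) = 33 + Q (m(Q) = Q + 33 = 33 + Q)
√(236595 + 1859780)/(1/(-1745568 + o)) + m(251)/1787092 = √(236595 + 1859780)/(1/(-1745568 - 1384502)) + (33 + 251)/1787092 = √2096375/(1/(-3130070)) + 284*(1/1787092) = (5*√83855)/(-1/3130070) + 71/446773 = (5*√83855)*(-3130070) + 71/446773 = -15650350*√83855 + 71/446773 = 71/446773 - 15650350*√83855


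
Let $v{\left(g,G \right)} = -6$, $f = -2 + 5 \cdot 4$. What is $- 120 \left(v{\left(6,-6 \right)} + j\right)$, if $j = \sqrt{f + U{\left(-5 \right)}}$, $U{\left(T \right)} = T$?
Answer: $720 - 120 \sqrt{13} \approx 287.33$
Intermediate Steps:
$f = 18$ ($f = -2 + 20 = 18$)
$j = \sqrt{13}$ ($j = \sqrt{18 - 5} = \sqrt{13} \approx 3.6056$)
$- 120 \left(v{\left(6,-6 \right)} + j\right) = - 120 \left(-6 + \sqrt{13}\right) = 720 - 120 \sqrt{13}$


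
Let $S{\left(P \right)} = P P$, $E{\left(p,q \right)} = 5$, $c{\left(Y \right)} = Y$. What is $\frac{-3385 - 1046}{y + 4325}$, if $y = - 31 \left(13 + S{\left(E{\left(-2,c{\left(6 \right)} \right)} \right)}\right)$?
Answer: $- \frac{1477}{1049} \approx -1.408$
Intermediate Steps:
$S{\left(P \right)} = P^{2}$
$y = -1178$ ($y = - 31 \left(13 + 5^{2}\right) = - 31 \left(13 + 25\right) = \left(-31\right) 38 = -1178$)
$\frac{-3385 - 1046}{y + 4325} = \frac{-3385 - 1046}{-1178 + 4325} = - \frac{4431}{3147} = \left(-4431\right) \frac{1}{3147} = - \frac{1477}{1049}$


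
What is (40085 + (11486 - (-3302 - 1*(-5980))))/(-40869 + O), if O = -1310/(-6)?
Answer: -146679/121952 ≈ -1.2028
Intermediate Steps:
O = 655/3 (O = -1310*(-⅙) = 655/3 ≈ 218.33)
(40085 + (11486 - (-3302 - 1*(-5980))))/(-40869 + O) = (40085 + (11486 - (-3302 - 1*(-5980))))/(-40869 + 655/3) = (40085 + (11486 - (-3302 + 5980)))/(-121952/3) = (40085 + (11486 - 1*2678))*(-3/121952) = (40085 + (11486 - 2678))*(-3/121952) = (40085 + 8808)*(-3/121952) = 48893*(-3/121952) = -146679/121952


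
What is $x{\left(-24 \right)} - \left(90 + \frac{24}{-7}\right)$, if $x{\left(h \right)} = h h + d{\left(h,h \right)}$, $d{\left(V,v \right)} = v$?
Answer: $\frac{3258}{7} \approx 465.43$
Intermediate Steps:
$x{\left(h \right)} = h + h^{2}$ ($x{\left(h \right)} = h h + h = h^{2} + h = h + h^{2}$)
$x{\left(-24 \right)} - \left(90 + \frac{24}{-7}\right) = - 24 \left(1 - 24\right) - \left(90 + \frac{24}{-7}\right) = \left(-24\right) \left(-23\right) - \frac{606}{7} = 552 + \left(\frac{24}{7} - 90\right) = 552 - \frac{606}{7} = \frac{3258}{7}$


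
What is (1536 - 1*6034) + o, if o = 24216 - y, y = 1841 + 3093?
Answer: 14784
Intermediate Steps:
y = 4934
o = 19282 (o = 24216 - 1*4934 = 24216 - 4934 = 19282)
(1536 - 1*6034) + o = (1536 - 1*6034) + 19282 = (1536 - 6034) + 19282 = -4498 + 19282 = 14784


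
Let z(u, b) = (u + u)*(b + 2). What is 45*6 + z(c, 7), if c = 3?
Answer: 324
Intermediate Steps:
z(u, b) = 2*u*(2 + b) (z(u, b) = (2*u)*(2 + b) = 2*u*(2 + b))
45*6 + z(c, 7) = 45*6 + 2*3*(2 + 7) = 270 + 2*3*9 = 270 + 54 = 324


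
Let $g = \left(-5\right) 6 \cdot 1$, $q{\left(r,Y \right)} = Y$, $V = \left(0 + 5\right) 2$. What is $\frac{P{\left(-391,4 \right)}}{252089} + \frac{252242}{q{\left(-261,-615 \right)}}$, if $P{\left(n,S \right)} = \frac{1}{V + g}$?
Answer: $- \frac{50869946855}{124027788} \approx -410.15$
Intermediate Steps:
$V = 10$ ($V = 5 \cdot 2 = 10$)
$g = -30$ ($g = \left(-30\right) 1 = -30$)
$P{\left(n,S \right)} = - \frac{1}{20}$ ($P{\left(n,S \right)} = \frac{1}{10 - 30} = \frac{1}{-20} = - \frac{1}{20}$)
$\frac{P{\left(-391,4 \right)}}{252089} + \frac{252242}{q{\left(-261,-615 \right)}} = - \frac{1}{20 \cdot 252089} + \frac{252242}{-615} = \left(- \frac{1}{20}\right) \frac{1}{252089} + 252242 \left(- \frac{1}{615}\right) = - \frac{1}{5041780} - \frac{252242}{615} = - \frac{50869946855}{124027788}$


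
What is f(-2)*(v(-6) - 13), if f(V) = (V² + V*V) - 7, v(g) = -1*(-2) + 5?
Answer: -6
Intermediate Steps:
v(g) = 7 (v(g) = 2 + 5 = 7)
f(V) = -7 + 2*V² (f(V) = (V² + V²) - 7 = 2*V² - 7 = -7 + 2*V²)
f(-2)*(v(-6) - 13) = (-7 + 2*(-2)²)*(7 - 13) = (-7 + 2*4)*(-6) = (-7 + 8)*(-6) = 1*(-6) = -6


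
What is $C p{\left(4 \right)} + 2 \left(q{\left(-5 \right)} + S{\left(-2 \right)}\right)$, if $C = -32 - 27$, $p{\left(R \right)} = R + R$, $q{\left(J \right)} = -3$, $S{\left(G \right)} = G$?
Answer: $-482$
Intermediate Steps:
$p{\left(R \right)} = 2 R$
$C = -59$
$C p{\left(4 \right)} + 2 \left(q{\left(-5 \right)} + S{\left(-2 \right)}\right) = - 59 \cdot 2 \cdot 4 + 2 \left(-3 - 2\right) = \left(-59\right) 8 + 2 \left(-5\right) = -472 - 10 = -482$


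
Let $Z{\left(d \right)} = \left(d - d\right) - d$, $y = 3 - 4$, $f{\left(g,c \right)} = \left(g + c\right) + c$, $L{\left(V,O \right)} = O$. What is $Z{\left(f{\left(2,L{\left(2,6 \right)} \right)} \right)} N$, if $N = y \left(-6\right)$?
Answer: $-84$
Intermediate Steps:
$f{\left(g,c \right)} = g + 2 c$ ($f{\left(g,c \right)} = \left(c + g\right) + c = g + 2 c$)
$y = -1$
$N = 6$ ($N = \left(-1\right) \left(-6\right) = 6$)
$Z{\left(d \right)} = - d$ ($Z{\left(d \right)} = 0 - d = - d$)
$Z{\left(f{\left(2,L{\left(2,6 \right)} \right)} \right)} N = - (2 + 2 \cdot 6) 6 = - (2 + 12) 6 = \left(-1\right) 14 \cdot 6 = \left(-14\right) 6 = -84$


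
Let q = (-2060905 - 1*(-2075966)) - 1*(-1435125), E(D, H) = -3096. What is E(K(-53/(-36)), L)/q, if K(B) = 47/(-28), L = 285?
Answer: -1548/725093 ≈ -0.0021349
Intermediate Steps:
K(B) = -47/28 (K(B) = 47*(-1/28) = -47/28)
q = 1450186 (q = (-2060905 + 2075966) + 1435125 = 15061 + 1435125 = 1450186)
E(K(-53/(-36)), L)/q = -3096/1450186 = -3096*1/1450186 = -1548/725093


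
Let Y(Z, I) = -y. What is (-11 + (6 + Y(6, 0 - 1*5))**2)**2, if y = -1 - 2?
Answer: 4900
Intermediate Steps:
y = -3
Y(Z, I) = 3 (Y(Z, I) = -1*(-3) = 3)
(-11 + (6 + Y(6, 0 - 1*5))**2)**2 = (-11 + (6 + 3)**2)**2 = (-11 + 9**2)**2 = (-11 + 81)**2 = 70**2 = 4900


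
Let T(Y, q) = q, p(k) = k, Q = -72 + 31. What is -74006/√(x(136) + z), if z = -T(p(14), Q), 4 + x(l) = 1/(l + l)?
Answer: -296024*√171105/10065 ≈ -12166.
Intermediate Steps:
Q = -41
x(l) = -4 + 1/(2*l) (x(l) = -4 + 1/(l + l) = -4 + 1/(2*l))
z = 41 (z = -1*(-41) = 41)
-74006/√(x(136) + z) = -74006/√((-4 + (½)/136) + 41) = -74006/√((-4 + (½)*(1/136)) + 41) = -74006/√((-4 + 1/272) + 41) = -74006/√(-1087/272 + 41) = -74006*4*√171105/10065 = -296024*√171105/10065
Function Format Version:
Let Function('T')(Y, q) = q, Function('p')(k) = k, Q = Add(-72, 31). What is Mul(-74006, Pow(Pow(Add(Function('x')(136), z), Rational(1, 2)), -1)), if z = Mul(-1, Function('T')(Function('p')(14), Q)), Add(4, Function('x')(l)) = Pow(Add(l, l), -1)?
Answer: Mul(Rational(-296024, 10065), Pow(171105, Rational(1, 2))) ≈ -12166.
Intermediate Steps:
Q = -41
Function('x')(l) = Add(-4, Mul(Rational(1, 2), Pow(l, -1))) (Function('x')(l) = Add(-4, Pow(Add(l, l), -1)) = Add(-4, Pow(Mul(2, l), -1)) = Add(-4, Mul(Rational(1, 2), Pow(l, -1))))
z = 41 (z = Mul(-1, -41) = 41)
Mul(-74006, Pow(Pow(Add(Function('x')(136), z), Rational(1, 2)), -1)) = Mul(-74006, Pow(Pow(Add(Add(-4, Mul(Rational(1, 2), Pow(136, -1))), 41), Rational(1, 2)), -1)) = Mul(-74006, Pow(Pow(Add(Add(-4, Mul(Rational(1, 2), Rational(1, 136))), 41), Rational(1, 2)), -1)) = Mul(-74006, Pow(Pow(Add(Add(-4, Rational(1, 272)), 41), Rational(1, 2)), -1)) = Mul(-74006, Pow(Pow(Add(Rational(-1087, 272), 41), Rational(1, 2)), -1)) = Mul(-74006, Pow(Pow(Rational(10065, 272), Rational(1, 2)), -1)) = Mul(-74006, Pow(Mul(Rational(1, 68), Pow(171105, Rational(1, 2))), -1)) = Mul(-74006, Mul(Rational(4, 10065), Pow(171105, Rational(1, 2)))) = Mul(Rational(-296024, 10065), Pow(171105, Rational(1, 2)))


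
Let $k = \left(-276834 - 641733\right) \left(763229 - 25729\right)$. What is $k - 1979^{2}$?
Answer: $-677447078941$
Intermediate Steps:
$k = -677443162500$ ($k = \left(-918567\right) 737500 = -677443162500$)
$k - 1979^{2} = -677443162500 - 1979^{2} = -677443162500 - 3916441 = -677447078941$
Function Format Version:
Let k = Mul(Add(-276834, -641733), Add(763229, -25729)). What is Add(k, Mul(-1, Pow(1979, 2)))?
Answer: -677447078941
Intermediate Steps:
k = -677443162500 (k = Mul(-918567, 737500) = -677443162500)
Add(k, Mul(-1, Pow(1979, 2))) = Add(-677443162500, Mul(-1, Pow(1979, 2))) = Add(-677443162500, Mul(-1, 3916441)) = Add(-677443162500, -3916441) = -677447078941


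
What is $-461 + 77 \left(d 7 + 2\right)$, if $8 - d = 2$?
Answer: $2927$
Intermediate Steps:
$d = 6$ ($d = 8 - 2 = 6$)
$-461 + 77 \left(d 7 + 2\right) = -461 + 77 \left(6 \cdot 7 + 2\right) = -461 + 77 \left(42 + 2\right) = -461 + 77 \cdot 44 = -461 + 3388 = 2927$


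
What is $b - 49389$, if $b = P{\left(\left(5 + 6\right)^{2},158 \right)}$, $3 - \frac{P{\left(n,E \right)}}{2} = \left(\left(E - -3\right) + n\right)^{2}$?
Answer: $-208431$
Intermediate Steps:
$P{\left(n,E \right)} = 6 - 2 \left(3 + E + n\right)^{2}$ ($P{\left(n,E \right)} = 6 - 2 \left(\left(E - -3\right) + n\right)^{2} = 6 - 2 \left(\left(E + 3\right) + n\right)^{2} = 6 - 2 \left(\left(3 + E\right) + n\right)^{2} = 6 - 2 \left(3 + E + n\right)^{2}$)
$b = -159042$ ($b = 6 - 2 \left(3 + 158 + \left(5 + 6\right)^{2}\right)^{2} = 6 - 2 \left(3 + 158 + 11^{2}\right)^{2} = 6 - 2 \left(3 + 158 + 121\right)^{2} = 6 - 2 \cdot 282^{2} = 6 - 159048 = -159042$)
$b - 49389 = -159042 - 49389 = -208431$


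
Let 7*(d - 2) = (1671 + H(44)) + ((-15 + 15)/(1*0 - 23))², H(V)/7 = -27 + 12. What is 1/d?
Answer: 7/1580 ≈ 0.0044304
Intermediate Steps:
H(V) = -105 (H(V) = 7*(-27 + 12) = 7*(-15) = -105)
d = 1580/7 (d = 2 + ((1671 - 105) + ((-15 + 15)/(1*0 - 23))²)/7 = 2 + (1566 + (0/(0 - 23))²)/7 = 2 + (1566 + (0/(-23))²)/7 = 2 + (1566 + (0*(-1/23))²)/7 = 2 + (1566 + 0²)/7 = 2 + (1566 + 0)/7 = 2 + (⅐)*1566 = 2 + 1566/7 = 1580/7 ≈ 225.71)
1/d = 1/(1580/7) = 7/1580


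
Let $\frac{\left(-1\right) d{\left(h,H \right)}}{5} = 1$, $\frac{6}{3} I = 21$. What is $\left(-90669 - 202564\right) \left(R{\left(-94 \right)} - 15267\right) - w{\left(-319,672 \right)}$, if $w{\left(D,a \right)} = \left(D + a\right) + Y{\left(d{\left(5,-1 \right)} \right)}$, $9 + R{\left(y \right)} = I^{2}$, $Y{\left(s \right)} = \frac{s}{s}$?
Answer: $\frac{17788392063}{4} \approx 4.4471 \cdot 10^{9}$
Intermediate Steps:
$I = \frac{21}{2}$ ($I = \frac{1}{2} \cdot 21 = \frac{21}{2} \approx 10.5$)
$d{\left(h,H \right)} = -5$ ($d{\left(h,H \right)} = \left(-5\right) 1 = -5$)
$Y{\left(s \right)} = 1$
$R{\left(y \right)} = \frac{405}{4}$ ($R{\left(y \right)} = -9 + \left(\frac{21}{2}\right)^{2} = -9 + \frac{441}{4} = \frac{405}{4}$)
$w{\left(D,a \right)} = 1 + D + a$ ($w{\left(D,a \right)} = \left(D + a\right) + 1 = 1 + D + a$)
$\left(-90669 - 202564\right) \left(R{\left(-94 \right)} - 15267\right) - w{\left(-319,672 \right)} = \left(-90669 - 202564\right) \left(\frac{405}{4} - 15267\right) - \left(1 - 319 + 672\right) = - 293233 \left(\frac{405}{4} - 15267\right) - 354 = \left(-293233\right) \left(- \frac{60663}{4}\right) - 354 = \frac{17788393479}{4} - 354 = \frac{17788392063}{4}$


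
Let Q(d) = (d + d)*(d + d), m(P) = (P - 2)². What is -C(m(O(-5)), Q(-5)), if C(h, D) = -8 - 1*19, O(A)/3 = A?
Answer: 27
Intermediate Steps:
O(A) = 3*A
m(P) = (-2 + P)²
Q(d) = 4*d² (Q(d) = (2*d)*(2*d) = 4*d²)
C(h, D) = -27 (C(h, D) = -8 - 19 = -27)
-C(m(O(-5)), Q(-5)) = -1*(-27) = 27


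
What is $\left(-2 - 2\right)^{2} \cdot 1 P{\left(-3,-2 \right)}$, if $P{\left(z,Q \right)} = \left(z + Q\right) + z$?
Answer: $-128$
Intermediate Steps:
$P{\left(z,Q \right)} = Q + 2 z$ ($P{\left(z,Q \right)} = \left(Q + z\right) + z = Q + 2 z$)
$\left(-2 - 2\right)^{2} \cdot 1 P{\left(-3,-2 \right)} = \left(-2 - 2\right)^{2} \cdot 1 \left(-2 + 2 \left(-3\right)\right) = \left(-4\right)^{2} \cdot 1 \left(-2 - 6\right) = 16 \cdot 1 \left(-8\right) = 16 \left(-8\right) = -128$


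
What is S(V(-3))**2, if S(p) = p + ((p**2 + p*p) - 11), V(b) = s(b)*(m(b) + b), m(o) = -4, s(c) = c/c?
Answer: 6400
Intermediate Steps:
s(c) = 1
V(b) = -4 + b (V(b) = 1*(-4 + b) = -4 + b)
S(p) = -11 + p + 2*p**2 (S(p) = p + ((p**2 + p**2) - 11) = p + (2*p**2 - 11) = p + (-11 + 2*p**2) = -11 + p + 2*p**2)
S(V(-3))**2 = (-11 + (-4 - 3) + 2*(-4 - 3)**2)**2 = (-11 - 7 + 2*(-7)**2)**2 = (-11 - 7 + 2*49)**2 = (-11 - 7 + 98)**2 = 80**2 = 6400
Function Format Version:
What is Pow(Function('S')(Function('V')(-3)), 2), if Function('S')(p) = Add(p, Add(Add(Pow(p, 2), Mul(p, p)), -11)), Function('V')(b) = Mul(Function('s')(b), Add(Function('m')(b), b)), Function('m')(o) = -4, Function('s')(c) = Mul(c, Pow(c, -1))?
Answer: 6400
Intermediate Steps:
Function('s')(c) = 1
Function('V')(b) = Add(-4, b) (Function('V')(b) = Mul(1, Add(-4, b)) = Add(-4, b))
Function('S')(p) = Add(-11, p, Mul(2, Pow(p, 2))) (Function('S')(p) = Add(p, Add(Add(Pow(p, 2), Pow(p, 2)), -11)) = Add(p, Add(Mul(2, Pow(p, 2)), -11)) = Add(p, Add(-11, Mul(2, Pow(p, 2)))) = Add(-11, p, Mul(2, Pow(p, 2))))
Pow(Function('S')(Function('V')(-3)), 2) = Pow(Add(-11, Add(-4, -3), Mul(2, Pow(Add(-4, -3), 2))), 2) = Pow(Add(-11, -7, Mul(2, Pow(-7, 2))), 2) = Pow(Add(-11, -7, Mul(2, 49)), 2) = Pow(Add(-11, -7, 98), 2) = Pow(80, 2) = 6400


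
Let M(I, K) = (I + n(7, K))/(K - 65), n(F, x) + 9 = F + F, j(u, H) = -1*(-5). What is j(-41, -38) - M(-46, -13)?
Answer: 349/78 ≈ 4.4744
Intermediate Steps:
j(u, H) = 5
n(F, x) = -9 + 2*F (n(F, x) = -9 + (F + F) = -9 + 2*F)
M(I, K) = (5 + I)/(-65 + K) (M(I, K) = (I + (-9 + 2*7))/(K - 65) = (I + (-9 + 14))/(-65 + K) = (I + 5)/(-65 + K) = (5 + I)/(-65 + K))
j(-41, -38) - M(-46, -13) = 5 - (5 - 46)/(-65 - 13) = 5 - (-41)/(-78) = 5 - (-1)*(-41)/78 = 5 - 1*41/78 = 5 - 41/78 = 349/78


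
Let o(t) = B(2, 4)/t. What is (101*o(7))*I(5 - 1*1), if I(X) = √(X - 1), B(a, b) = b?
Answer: 404*√3/7 ≈ 99.964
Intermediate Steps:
o(t) = 4/t
I(X) = √(-1 + X)
(101*o(7))*I(5 - 1*1) = (101*(4/7))*√(-1 + (5 - 1*1)) = (101*(4*(⅐)))*√(-1 + (5 - 1)) = (101*(4/7))*√(-1 + 4) = 404*√3/7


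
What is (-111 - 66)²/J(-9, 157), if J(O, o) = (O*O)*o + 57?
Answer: 10443/4258 ≈ 2.4526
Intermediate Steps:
J(O, o) = 57 + o*O² (J(O, o) = O²*o + 57 = o*O² + 57 = 57 + o*O²)
(-111 - 66)²/J(-9, 157) = (-111 - 66)²/(57 + 157*(-9)²) = (-177)²/(57 + 157*81) = 31329/(57 + 12717) = 31329/12774 = 31329*(1/12774) = 10443/4258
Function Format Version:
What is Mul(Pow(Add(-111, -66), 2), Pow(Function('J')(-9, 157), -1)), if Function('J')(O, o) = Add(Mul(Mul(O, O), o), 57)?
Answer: Rational(10443, 4258) ≈ 2.4526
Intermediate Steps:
Function('J')(O, o) = Add(57, Mul(o, Pow(O, 2))) (Function('J')(O, o) = Add(Mul(Pow(O, 2), o), 57) = Add(Mul(o, Pow(O, 2)), 57) = Add(57, Mul(o, Pow(O, 2))))
Mul(Pow(Add(-111, -66), 2), Pow(Function('J')(-9, 157), -1)) = Mul(Pow(Add(-111, -66), 2), Pow(Add(57, Mul(157, Pow(-9, 2))), -1)) = Mul(Pow(-177, 2), Pow(Add(57, Mul(157, 81)), -1)) = Mul(31329, Pow(Add(57, 12717), -1)) = Mul(31329, Pow(12774, -1)) = Mul(31329, Rational(1, 12774)) = Rational(10443, 4258)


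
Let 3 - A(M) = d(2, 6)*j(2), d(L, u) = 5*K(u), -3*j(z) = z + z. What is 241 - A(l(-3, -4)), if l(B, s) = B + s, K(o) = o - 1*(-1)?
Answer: 574/3 ≈ 191.33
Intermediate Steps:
K(o) = 1 + o (K(o) = o + 1 = 1 + o)
j(z) = -2*z/3 (j(z) = -(z + z)/3 = -2*z/3)
d(L, u) = 5 + 5*u (d(L, u) = 5*(1 + u) = 5 + 5*u)
A(M) = 149/3 (A(M) = 3 - (5 + 5*6)*(-⅔*2) = 3 - (5 + 30)*(-4)/3 = 3 - 35*(-4)/3 = 3 - 1*(-140/3) = 3 + 140/3 = 149/3)
241 - A(l(-3, -4)) = 241 - 1*149/3 = 241 - 149/3 = 574/3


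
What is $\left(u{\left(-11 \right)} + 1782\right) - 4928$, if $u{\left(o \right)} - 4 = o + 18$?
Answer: $-3135$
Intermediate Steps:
$u{\left(o \right)} = 22 + o$ ($u{\left(o \right)} = 4 + \left(o + 18\right) = 4 + \left(18 + o\right) = 22 + o$)
$\left(u{\left(-11 \right)} + 1782\right) - 4928 = \left(\left(22 - 11\right) + 1782\right) - 4928 = \left(11 + 1782\right) - 4928 = 1793 - 4928 = -3135$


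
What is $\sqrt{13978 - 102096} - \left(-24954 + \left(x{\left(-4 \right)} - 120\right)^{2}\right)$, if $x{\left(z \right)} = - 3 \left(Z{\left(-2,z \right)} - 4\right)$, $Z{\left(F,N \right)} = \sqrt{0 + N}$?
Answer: $13326 - 1296 i + i \sqrt{88118} \approx 13326.0 - 999.15 i$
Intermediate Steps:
$Z{\left(F,N \right)} = \sqrt{N}$
$x{\left(z \right)} = 12 - 3 \sqrt{z}$ ($x{\left(z \right)} = - 3 \left(\sqrt{z} - 4\right) = - 3 \left(-4 + \sqrt{z}\right) = 12 - 3 \sqrt{z}$)
$\sqrt{13978 - 102096} - \left(-24954 + \left(x{\left(-4 \right)} - 120\right)^{2}\right) = \sqrt{13978 - 102096} + \left(24954 - \left(\left(12 - 3 \sqrt{-4}\right) - 120\right)^{2}\right) = \sqrt{-88118} + \left(24954 - \left(\left(12 - 3 \cdot 2 i\right) - 120\right)^{2}\right) = i \sqrt{88118} + \left(24954 - \left(\left(12 - 6 i\right) - 120\right)^{2}\right) = i \sqrt{88118} + \left(24954 - \left(-108 - 6 i\right)^{2}\right) = 24954 - \left(-108 - 6 i\right)^{2} + i \sqrt{88118}$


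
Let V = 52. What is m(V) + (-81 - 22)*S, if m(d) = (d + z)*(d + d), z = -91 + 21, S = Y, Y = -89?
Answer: 7295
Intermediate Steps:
S = -89
z = -70
m(d) = 2*d*(-70 + d) (m(d) = (d - 70)*(d + d) = (-70 + d)*(2*d) = 2*d*(-70 + d))
m(V) + (-81 - 22)*S = 2*52*(-70 + 52) + (-81 - 22)*(-89) = 2*52*(-18) - 103*(-89) = -1872 + 9167 = 7295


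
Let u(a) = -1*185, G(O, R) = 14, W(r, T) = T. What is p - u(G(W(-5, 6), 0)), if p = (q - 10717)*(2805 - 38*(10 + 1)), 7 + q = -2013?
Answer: -30403034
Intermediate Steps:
q = -2020 (q = -7 - 2013 = -2020)
u(a) = -185
p = -30403219 (p = (-2020 - 10717)*(2805 - 38*(10 + 1)) = -12737*(2805 - 38*11) = -12737*(2805 - 418) = -12737*2387 = -30403219)
p - u(G(W(-5, 6), 0)) = -30403219 - 1*(-185) = -30403219 + 185 = -30403034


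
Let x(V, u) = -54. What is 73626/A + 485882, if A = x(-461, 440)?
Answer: 4360667/9 ≈ 4.8452e+5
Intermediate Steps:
A = -54
73626/A + 485882 = 73626/(-54) + 485882 = 73626*(-1/54) + 485882 = -12271/9 + 485882 = 4360667/9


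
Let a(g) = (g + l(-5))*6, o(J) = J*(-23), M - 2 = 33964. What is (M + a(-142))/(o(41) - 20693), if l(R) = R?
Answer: -919/601 ≈ -1.5291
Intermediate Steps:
M = 33966 (M = 2 + 33964 = 33966)
o(J) = -23*J
a(g) = -30 + 6*g (a(g) = (g - 5)*6 = (-5 + g)*6 = -30 + 6*g)
(M + a(-142))/(o(41) - 20693) = (33966 + (-30 + 6*(-142)))/(-23*41 - 20693) = (33966 + (-30 - 852))/(-943 - 20693) = (33966 - 882)/(-21636) = 33084*(-1/21636) = -919/601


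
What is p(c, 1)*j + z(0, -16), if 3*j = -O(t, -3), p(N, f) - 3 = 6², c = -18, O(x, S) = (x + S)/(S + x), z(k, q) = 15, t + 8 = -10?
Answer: 2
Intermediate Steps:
t = -18 (t = -8 - 10 = -18)
O(x, S) = 1 (O(x, S) = (S + x)/(S + x) = 1)
p(N, f) = 39 (p(N, f) = 3 + 6² = 3 + 36 = 39)
j = -⅓ (j = (-1*1)/3 = (⅓)*(-1) = -⅓ ≈ -0.33333)
p(c, 1)*j + z(0, -16) = 39*(-⅓) + 15 = -13 + 15 = 2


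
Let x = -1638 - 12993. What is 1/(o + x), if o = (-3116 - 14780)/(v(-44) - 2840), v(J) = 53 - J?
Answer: -2743/40114937 ≈ -6.8379e-5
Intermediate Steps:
x = -14631
o = 17896/2743 (o = (-3116 - 14780)/((53 - 1*(-44)) - 2840) = -17896/((53 + 44) - 2840) = -17896/(97 - 2840) = -17896/(-2743) = -17896*(-1/2743) = 17896/2743 ≈ 6.5242)
1/(o + x) = 1/(17896/2743 - 14631) = 1/(-40114937/2743) = -2743/40114937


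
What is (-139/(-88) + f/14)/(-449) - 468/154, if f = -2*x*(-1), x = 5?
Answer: -841941/276584 ≈ -3.0441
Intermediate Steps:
f = 10 (f = -2*5*(-1) = -10*(-1) = 10)
(-139/(-88) + f/14)/(-449) - 468/154 = (-139/(-88) + 10/14)/(-449) - 468/154 = (-139*(-1/88) + 10*(1/14))*(-1/449) - 468*1/154 = (139/88 + 5/7)*(-1/449) - 234/77 = (1413/616)*(-1/449) - 234/77 = -1413/276584 - 234/77 = -841941/276584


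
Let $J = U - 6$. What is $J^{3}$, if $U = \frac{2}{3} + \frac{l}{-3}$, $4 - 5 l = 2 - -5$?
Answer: $- \frac{456533}{3375} \approx -135.27$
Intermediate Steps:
$l = - \frac{3}{5}$ ($l = \frac{4}{5} - \frac{2 - -5}{5} = \frac{4}{5} - \frac{2 + 5}{5} = \frac{4}{5} - \frac{7}{5} = - \frac{3}{5} \approx -0.6$)
$U = \frac{13}{15}$ ($U = \frac{2}{3} - \frac{3}{5 \left(-3\right)} = 2 \cdot \frac{1}{3} - - \frac{1}{5} = \frac{2}{3} + \frac{1}{5} = \frac{13}{15} \approx 0.86667$)
$J = - \frac{77}{15}$ ($J = \frac{13}{15} - 6 = - \frac{77}{15} \approx -5.1333$)
$J^{3} = \left(- \frac{77}{15}\right)^{3} = - \frac{456533}{3375}$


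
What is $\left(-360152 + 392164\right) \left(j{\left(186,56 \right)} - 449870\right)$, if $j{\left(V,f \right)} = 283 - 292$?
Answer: $-14401526548$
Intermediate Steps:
$j{\left(V,f \right)} = -9$
$\left(-360152 + 392164\right) \left(j{\left(186,56 \right)} - 449870\right) = \left(-360152 + 392164\right) \left(-9 - 449870\right) = 32012 \left(-449879\right) = -14401526548$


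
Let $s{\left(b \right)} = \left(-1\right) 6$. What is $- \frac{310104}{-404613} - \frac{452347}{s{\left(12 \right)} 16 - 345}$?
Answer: $\frac{2907337025}{2832291} \approx 1026.5$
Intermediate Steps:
$s{\left(b \right)} = -6$
$- \frac{310104}{-404613} - \frac{452347}{s{\left(12 \right)} 16 - 345} = - \frac{310104}{-404613} - \frac{452347}{\left(-6\right) 16 - 345} = \left(-310104\right) \left(- \frac{1}{404613}\right) - \frac{452347}{-96 - 345} = \frac{34456}{44957} - \frac{452347}{-441} = \frac{34456}{44957} - - \frac{64621}{63} = \frac{34456}{44957} + \frac{64621}{63} = \frac{2907337025}{2832291}$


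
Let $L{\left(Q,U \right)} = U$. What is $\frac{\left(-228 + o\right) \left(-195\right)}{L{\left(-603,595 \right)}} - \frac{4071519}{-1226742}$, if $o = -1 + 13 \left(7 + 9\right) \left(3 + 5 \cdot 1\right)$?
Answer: $- \frac{3246195489}{6951538} \approx -466.98$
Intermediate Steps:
$o = 1663$ ($o = -1 + 13 \cdot 16 \left(3 + 5\right) = -1 + 13 \cdot 16 \cdot 8 = -1 + 13 \cdot 128 = -1 + 1664 = 1663$)
$\frac{\left(-228 + o\right) \left(-195\right)}{L{\left(-603,595 \right)}} - \frac{4071519}{-1226742} = \frac{\left(-228 + 1663\right) \left(-195\right)}{595} - \frac{4071519}{-1226742} = 1435 \left(-195\right) \frac{1}{595} - - \frac{1357173}{408914} = \left(-279825\right) \frac{1}{595} + \frac{1357173}{408914} = - \frac{7995}{17} + \frac{1357173}{408914} = - \frac{3246195489}{6951538}$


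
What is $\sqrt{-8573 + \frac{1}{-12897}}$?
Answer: $\frac{i \sqrt{158441052206}}{4299} \approx 92.59 i$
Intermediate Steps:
$\sqrt{-8573 + \frac{1}{-12897}} = \sqrt{-8573 - \frac{1}{12897}} = \sqrt{- \frac{110565982}{12897}} = \frac{i \sqrt{158441052206}}{4299}$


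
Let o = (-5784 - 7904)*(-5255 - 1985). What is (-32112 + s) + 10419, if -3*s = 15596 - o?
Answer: 33006815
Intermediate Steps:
o = 99101120 (o = -13688*(-7240) = 99101120)
s = 33028508 (s = -(15596 - 1*99101120)/3 = -(15596 - 99101120)/3 = -1/3*(-99085524) = 33028508)
(-32112 + s) + 10419 = (-32112 + 33028508) + 10419 = 32996396 + 10419 = 33006815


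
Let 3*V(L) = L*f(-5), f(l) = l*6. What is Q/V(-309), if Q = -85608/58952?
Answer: -3567/7590070 ≈ -0.00046996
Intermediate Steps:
f(l) = 6*l
Q = -10701/7369 (Q = -85608*1/58952 = -10701/7369 ≈ -1.4522)
V(L) = -10*L (V(L) = (L*(6*(-5)))/3 = (L*(-30))/3 = (-30*L)/3 = -10*L)
Q/V(-309) = -10701/(7369*((-10*(-309)))) = -10701/7369/3090 = -10701/7369*1/3090 = -3567/7590070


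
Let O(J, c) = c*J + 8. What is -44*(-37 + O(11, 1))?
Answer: 792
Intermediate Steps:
O(J, c) = 8 + J*c (O(J, c) = J*c + 8 = 8 + J*c)
-44*(-37 + O(11, 1)) = -44*(-37 + (8 + 11*1)) = -44*(-37 + (8 + 11)) = -44*(-37 + 19) = -44*(-18) = 792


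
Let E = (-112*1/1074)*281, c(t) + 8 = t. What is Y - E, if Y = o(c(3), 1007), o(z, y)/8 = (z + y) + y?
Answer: 8646400/537 ≈ 16101.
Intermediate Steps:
c(t) = -8 + t
o(z, y) = 8*z + 16*y (o(z, y) = 8*((z + y) + y) = 8*((y + z) + y) = 8*(z + 2*y) = 8*z + 16*y)
Y = 16072 (Y = 8*(-8 + 3) + 16*1007 = 8*(-5) + 16112 = -40 + 16112 = 16072)
E = -15736/537 (E = -112*1/1074*281 = -56/537*281 = -15736/537 ≈ -29.304)
Y - E = 16072 - 1*(-15736/537) = 16072 + 15736/537 = 8646400/537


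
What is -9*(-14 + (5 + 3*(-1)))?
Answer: 108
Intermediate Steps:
-9*(-14 + (5 + 3*(-1))) = -9*(-14 + (5 - 3)) = -9*(-14 + 2) = -9*(-12) = 108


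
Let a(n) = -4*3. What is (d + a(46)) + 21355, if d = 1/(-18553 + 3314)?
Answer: 325245976/15239 ≈ 21343.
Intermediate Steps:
d = -1/15239 (d = 1/(-15239) = -1/15239 ≈ -6.5621e-5)
a(n) = -12
(d + a(46)) + 21355 = (-1/15239 - 12) + 21355 = -182869/15239 + 21355 = 325245976/15239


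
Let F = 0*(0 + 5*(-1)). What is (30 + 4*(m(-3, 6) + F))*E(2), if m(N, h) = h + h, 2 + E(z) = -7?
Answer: -702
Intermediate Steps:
E(z) = -9 (E(z) = -2 - 7 = -9)
F = 0 (F = 0*(0 - 5) = 0*(-5) = 0)
m(N, h) = 2*h
(30 + 4*(m(-3, 6) + F))*E(2) = (30 + 4*(2*6 + 0))*(-9) = (30 + 4*(12 + 0))*(-9) = (30 + 4*12)*(-9) = (30 + 48)*(-9) = 78*(-9) = -702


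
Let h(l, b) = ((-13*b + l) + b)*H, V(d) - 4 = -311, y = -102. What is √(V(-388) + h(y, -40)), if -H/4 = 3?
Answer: I*√4843 ≈ 69.592*I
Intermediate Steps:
H = -12 (H = -4*3 = -12)
V(d) = -307 (V(d) = 4 - 311 = -307)
h(l, b) = -12*l + 144*b (h(l, b) = ((-13*b + l) + b)*(-12) = ((l - 13*b) + b)*(-12) = (l - 12*b)*(-12) = -12*l + 144*b)
√(V(-388) + h(y, -40)) = √(-307 + (-12*(-102) + 144*(-40))) = √(-307 + (1224 - 5760)) = √(-307 - 4536) = √(-4843) = I*√4843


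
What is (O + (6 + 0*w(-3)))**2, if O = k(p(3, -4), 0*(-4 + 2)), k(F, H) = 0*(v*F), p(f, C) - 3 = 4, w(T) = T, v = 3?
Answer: 36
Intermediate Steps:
p(f, C) = 7 (p(f, C) = 3 + 4 = 7)
k(F, H) = 0 (k(F, H) = 0*(3*F) = 0)
O = 0
(O + (6 + 0*w(-3)))**2 = (0 + (6 + 0*(-3)))**2 = (0 + (6 + 0))**2 = (0 + 6)**2 = 6**2 = 36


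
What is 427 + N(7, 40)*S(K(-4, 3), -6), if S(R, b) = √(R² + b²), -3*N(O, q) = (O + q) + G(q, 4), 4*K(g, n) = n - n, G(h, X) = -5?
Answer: 343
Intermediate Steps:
K(g, n) = 0 (K(g, n) = (n - n)/4 = (¼)*0 = 0)
N(O, q) = 5/3 - O/3 - q/3 (N(O, q) = -((O + q) - 5)/3 = -(-5 + O + q)/3 = 5/3 - O/3 - q/3)
427 + N(7, 40)*S(K(-4, 3), -6) = 427 + (5/3 - ⅓*7 - ⅓*40)*√(0² + (-6)²) = 427 + (5/3 - 7/3 - 40/3)*√(0 + 36) = 427 - 14*√36 = 427 - 14*6 = 427 - 84 = 343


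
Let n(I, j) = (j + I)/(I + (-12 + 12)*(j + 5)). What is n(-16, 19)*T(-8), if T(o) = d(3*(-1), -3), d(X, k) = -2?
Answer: 3/8 ≈ 0.37500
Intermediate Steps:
T(o) = -2
n(I, j) = (I + j)/I (n(I, j) = (I + j)/(I + 0*(5 + j)) = (I + j)/(I + 0) = (I + j)/I)
n(-16, 19)*T(-8) = ((-16 + 19)/(-16))*(-2) = -1/16*3*(-2) = -3/16*(-2) = 3/8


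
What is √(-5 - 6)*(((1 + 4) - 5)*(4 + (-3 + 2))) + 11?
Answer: 11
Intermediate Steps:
√(-5 - 6)*(((1 + 4) - 5)*(4 + (-3 + 2))) + 11 = √(-11)*((5 - 5)*(4 - 1)) + 11 = (I*√11)*(0*3) + 11 = (I*√11)*0 + 11 = 0 + 11 = 11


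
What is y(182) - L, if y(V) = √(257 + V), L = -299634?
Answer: 299634 + √439 ≈ 2.9966e+5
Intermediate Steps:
y(182) - L = √(257 + 182) - 1*(-299634) = √439 + 299634 = 299634 + √439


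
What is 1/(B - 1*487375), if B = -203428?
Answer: -1/690803 ≈ -1.4476e-6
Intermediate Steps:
1/(B - 1*487375) = 1/(-203428 - 1*487375) = 1/(-203428 - 487375) = 1/(-690803) = -1/690803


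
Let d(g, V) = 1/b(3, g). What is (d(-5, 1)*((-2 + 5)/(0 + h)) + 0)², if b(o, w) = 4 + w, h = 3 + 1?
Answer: 9/16 ≈ 0.56250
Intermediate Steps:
h = 4
d(g, V) = 1/(4 + g)
(d(-5, 1)*((-2 + 5)/(0 + h)) + 0)² = (((-2 + 5)/(0 + 4))/(4 - 5) + 0)² = ((3/4)/(-1) + 0)² = (-3/4 + 0)² = (-1*¾ + 0)² = (-¾ + 0)² = (-¾)² = 9/16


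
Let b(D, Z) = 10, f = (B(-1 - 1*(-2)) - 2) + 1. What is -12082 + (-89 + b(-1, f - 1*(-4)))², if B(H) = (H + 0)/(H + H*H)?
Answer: -5841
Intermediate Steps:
B(H) = H/(H + H²)
f = -½ (f = (1/(1 + (-1 - 1*(-2))) - 2) + 1 = (1/(1 + (-1 + 2)) - 2) + 1 = (1/(1 + 1) - 2) + 1 = (1/2 - 2) + 1 = (½ - 2) + 1 = -3/2 + 1 = -½ ≈ -0.50000)
-12082 + (-89 + b(-1, f - 1*(-4)))² = -12082 + (-89 + 10)² = -12082 + (-79)² = -12082 + 6241 = -5841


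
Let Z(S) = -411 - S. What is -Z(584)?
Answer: 995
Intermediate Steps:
-Z(584) = -(-411 - 1*584) = -(-411 - 584) = -1*(-995) = 995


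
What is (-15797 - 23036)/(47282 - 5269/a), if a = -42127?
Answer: -1635917791/1991854083 ≈ -0.82130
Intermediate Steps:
(-15797 - 23036)/(47282 - 5269/a) = (-15797 - 23036)/(47282 - 5269/(-42127)) = -38833/(47282 - 5269*(-1/42127)) = -38833/(47282 + 5269/42127) = -38833/1991854083/42127 = -38833*42127/1991854083 = -1635917791/1991854083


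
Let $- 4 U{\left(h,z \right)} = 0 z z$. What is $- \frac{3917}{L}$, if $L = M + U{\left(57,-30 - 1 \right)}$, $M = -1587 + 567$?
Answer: $\frac{3917}{1020} \approx 3.8402$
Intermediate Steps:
$U{\left(h,z \right)} = 0$ ($U{\left(h,z \right)} = - \frac{0 z z}{4} = - \frac{0 z}{4} = \left(- \frac{1}{4}\right) 0 = 0$)
$M = -1020$
$L = -1020$ ($L = -1020 + 0 = -1020$)
$- \frac{3917}{L} = - \frac{3917}{-1020} = \left(-3917\right) \left(- \frac{1}{1020}\right) = \frac{3917}{1020}$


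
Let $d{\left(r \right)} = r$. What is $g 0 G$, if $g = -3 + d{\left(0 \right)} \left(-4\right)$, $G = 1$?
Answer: $0$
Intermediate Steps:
$g = -3$ ($g = -3 + 0 \left(-4\right) = -3 + 0 = -3$)
$g 0 G = \left(-3\right) 0 \cdot 1 = 0 \cdot 1 = 0$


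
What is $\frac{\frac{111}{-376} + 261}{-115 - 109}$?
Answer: $- \frac{98025}{84224} \approx -1.1639$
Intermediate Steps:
$\frac{\frac{111}{-376} + 261}{-115 - 109} = \frac{111 \left(- \frac{1}{376}\right) + 261}{-224} = \left(- \frac{111}{376} + 261\right) \left(- \frac{1}{224}\right) = \frac{98025}{376} \left(- \frac{1}{224}\right) = - \frac{98025}{84224}$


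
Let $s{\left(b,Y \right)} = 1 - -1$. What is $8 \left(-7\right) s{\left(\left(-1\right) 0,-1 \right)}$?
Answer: $-112$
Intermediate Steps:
$s{\left(b,Y \right)} = 2$ ($s{\left(b,Y \right)} = 1 + 1 = 2$)
$8 \left(-7\right) s{\left(\left(-1\right) 0,-1 \right)} = 8 \left(-7\right) 2 = \left(-56\right) 2 = -112$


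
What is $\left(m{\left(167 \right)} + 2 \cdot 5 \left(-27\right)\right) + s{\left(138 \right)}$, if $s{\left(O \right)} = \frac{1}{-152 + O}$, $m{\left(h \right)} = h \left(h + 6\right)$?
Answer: $\frac{400693}{14} \approx 28621.0$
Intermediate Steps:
$m{\left(h \right)} = h \left(6 + h\right)$
$\left(m{\left(167 \right)} + 2 \cdot 5 \left(-27\right)\right) + s{\left(138 \right)} = \left(167 \left(6 + 167\right) + 2 \cdot 5 \left(-27\right)\right) + \frac{1}{-152 + 138} = \left(167 \cdot 173 + 10 \left(-27\right)\right) + \frac{1}{-14} = \left(28891 - 270\right) - \frac{1}{14} = 28621 - \frac{1}{14} = \frac{400693}{14}$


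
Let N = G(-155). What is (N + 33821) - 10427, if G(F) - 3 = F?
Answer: 23242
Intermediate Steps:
G(F) = 3 + F
N = -152 (N = 3 - 155 = -152)
(N + 33821) - 10427 = (-152 + 33821) - 10427 = 33669 - 10427 = 23242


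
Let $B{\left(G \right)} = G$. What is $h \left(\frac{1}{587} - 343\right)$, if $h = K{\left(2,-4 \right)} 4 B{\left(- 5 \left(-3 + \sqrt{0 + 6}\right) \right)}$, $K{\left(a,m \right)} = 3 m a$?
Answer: $\frac{289929600}{587} - \frac{96643200 \sqrt{6}}{587} \approx 90636.0$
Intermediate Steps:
$K{\left(a,m \right)} = 3 a m$
$h = -1440 + 480 \sqrt{6}$ ($h = 3 \cdot 2 \left(-4\right) 4 \left(- 5 \left(-3 + \sqrt{0 + 6}\right)\right) = \left(-24\right) 4 \left(- 5 \left(-3 + \sqrt{6}\right)\right) = - 96 \left(15 - 5 \sqrt{6}\right) = -1440 + 480 \sqrt{6} \approx -264.25$)
$h \left(\frac{1}{587} - 343\right) = \left(-1440 + 480 \sqrt{6}\right) \left(\frac{1}{587} - 343\right) = \left(-1440 + 480 \sqrt{6}\right) \left(- \frac{201340}{587}\right) = \frac{289929600}{587} - \frac{96643200 \sqrt{6}}{587}$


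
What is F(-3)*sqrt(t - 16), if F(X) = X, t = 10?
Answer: -3*I*sqrt(6) ≈ -7.3485*I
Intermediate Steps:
F(-3)*sqrt(t - 16) = -3*sqrt(10 - 16) = -3*I*sqrt(6)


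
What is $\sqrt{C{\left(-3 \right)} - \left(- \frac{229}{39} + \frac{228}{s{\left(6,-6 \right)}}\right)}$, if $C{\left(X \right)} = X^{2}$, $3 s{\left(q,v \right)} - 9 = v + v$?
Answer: $\frac{16 \sqrt{1443}}{39} \approx 15.584$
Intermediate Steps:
$s{\left(q,v \right)} = 3 + \frac{2 v}{3}$ ($s{\left(q,v \right)} = 3 + \frac{v + v}{3} = 3 + \frac{2 v}{3}$)
$\sqrt{C{\left(-3 \right)} - \left(- \frac{229}{39} + \frac{228}{s{\left(6,-6 \right)}}\right)} = \sqrt{\left(-3\right)^{2} - \left(- \frac{229}{39} + \frac{228}{3 + \frac{2}{3} \left(-6\right)}\right)} = \sqrt{9 - \left(- \frac{229}{39} + \frac{228}{3 - 4}\right)} = \sqrt{9 - \left(- \frac{229}{39} + \frac{228}{-1}\right)} = \sqrt{9 + \left(\frac{229}{39} - -228\right)} = \sqrt{9 + \left(\frac{229}{39} + 228\right)} = \sqrt{9 + \frac{9121}{39}} = \sqrt{\frac{9472}{39}} = \frac{16 \sqrt{1443}}{39}$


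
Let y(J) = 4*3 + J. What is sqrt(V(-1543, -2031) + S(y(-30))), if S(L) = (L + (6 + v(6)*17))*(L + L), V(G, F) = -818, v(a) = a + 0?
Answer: I*sqrt(4058) ≈ 63.702*I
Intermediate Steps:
v(a) = a
y(J) = 12 + J
S(L) = 2*L*(108 + L) (S(L) = (L + (6 + 6*17))*(L + L) = (L + (6 + 102))*(2*L) = (L + 108)*(2*L) = (108 + L)*(2*L) = 2*L*(108 + L))
sqrt(V(-1543, -2031) + S(y(-30))) = sqrt(-818 + 2*(12 - 30)*(108 + (12 - 30))) = sqrt(-818 + 2*(-18)*(108 - 18)) = sqrt(-818 + 2*(-18)*90) = sqrt(-818 - 3240) = sqrt(-4058) = I*sqrt(4058)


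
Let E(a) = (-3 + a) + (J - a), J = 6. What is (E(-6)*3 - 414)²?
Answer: 164025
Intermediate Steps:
E(a) = 3 (E(a) = (-3 + a) + (6 - a) = 3)
(E(-6)*3 - 414)² = (3*3 - 414)² = (9 - 414)² = (-405)² = 164025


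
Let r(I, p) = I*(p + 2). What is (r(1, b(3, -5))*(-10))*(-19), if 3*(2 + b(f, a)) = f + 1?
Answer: 760/3 ≈ 253.33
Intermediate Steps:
b(f, a) = -5/3 + f/3 (b(f, a) = -2 + (f + 1)/3 = -2 + (1 + f)/3 = -2 + (⅓ + f/3) = -5/3 + f/3)
r(I, p) = I*(2 + p)
(r(1, b(3, -5))*(-10))*(-19) = ((1*(2 + (-5/3 + (⅓)*3)))*(-10))*(-19) = ((1*(2 + (-5/3 + 1)))*(-10))*(-19) = ((1*(2 - ⅔))*(-10))*(-19) = ((1*(4/3))*(-10))*(-19) = ((4/3)*(-10))*(-19) = -40/3*(-19) = 760/3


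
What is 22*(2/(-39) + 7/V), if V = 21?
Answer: 242/39 ≈ 6.2051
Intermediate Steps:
22*(2/(-39) + 7/V) = 22*(2/(-39) + 7/21) = 22*(2*(-1/39) + 7*(1/21)) = 22*(-2/39 + ⅓) = 22*(11/39) = 242/39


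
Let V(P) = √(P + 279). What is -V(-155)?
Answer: -2*√31 ≈ -11.136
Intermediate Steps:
V(P) = √(279 + P)
-V(-155) = -√(279 - 155) = -√124 = -2*√31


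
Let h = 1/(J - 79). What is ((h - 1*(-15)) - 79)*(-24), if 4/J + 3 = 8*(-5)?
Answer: 5224968/3401 ≈ 1536.3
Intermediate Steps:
J = -4/43 (J = 4/(-3 + 8*(-5)) = 4/(-3 - 40) = 4/(-43) = 4*(-1/43) = -4/43 ≈ -0.093023)
h = -43/3401 (h = 1/(-4/43 - 79) = 1/(-3401/43) = -43/3401 ≈ -0.012643)
((h - 1*(-15)) - 79)*(-24) = ((-43/3401 - 1*(-15)) - 79)*(-24) = ((-43/3401 + 15) - 79)*(-24) = (50972/3401 - 79)*(-24) = -217707/3401*(-24) = 5224968/3401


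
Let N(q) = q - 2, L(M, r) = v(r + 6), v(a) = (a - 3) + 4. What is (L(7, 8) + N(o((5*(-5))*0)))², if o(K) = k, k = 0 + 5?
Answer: 324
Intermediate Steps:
k = 5
v(a) = 1 + a (v(a) = (-3 + a) + 4 = 1 + a)
o(K) = 5
L(M, r) = 7 + r (L(M, r) = 1 + (r + 6) = 1 + (6 + r) = 7 + r)
N(q) = -2 + q
(L(7, 8) + N(o((5*(-5))*0)))² = ((7 + 8) + (-2 + 5))² = (15 + 3)² = 18² = 324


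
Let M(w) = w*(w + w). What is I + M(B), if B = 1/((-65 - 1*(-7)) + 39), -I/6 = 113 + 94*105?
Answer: -21623176/361 ≈ -59898.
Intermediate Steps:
I = -59898 (I = -6*(113 + 94*105) = -6*(113 + 9870) = -6*9983 = -59898)
B = -1/19 (B = 1/((-65 + 7) + 39) = 1/(-58 + 39) = 1/(-19) = -1/19 ≈ -0.052632)
M(w) = 2*w² (M(w) = w*(2*w) = 2*w²)
I + M(B) = -59898 + 2*(-1/19)² = -59898 + 2*(1/361) = -59898 + 2/361 = -21623176/361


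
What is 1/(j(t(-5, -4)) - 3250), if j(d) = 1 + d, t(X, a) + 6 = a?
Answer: -1/3259 ≈ -0.00030684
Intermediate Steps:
t(X, a) = -6 + a
1/(j(t(-5, -4)) - 3250) = 1/((1 + (-6 - 4)) - 3250) = 1/((1 - 10) - 3250) = 1/(-9 - 3250) = 1/(-3259) = -1/3259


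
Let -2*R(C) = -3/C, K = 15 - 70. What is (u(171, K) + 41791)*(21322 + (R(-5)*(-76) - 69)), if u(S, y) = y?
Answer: 4439833944/5 ≈ 8.8797e+8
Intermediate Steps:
K = -55
R(C) = 3/(2*C) (R(C) = -(-3)/(2*C) = 3/(2*C))
(u(171, K) + 41791)*(21322 + (R(-5)*(-76) - 69)) = (-55 + 41791)*(21322 + (((3/2)/(-5))*(-76) - 69)) = 41736*(21322 + (((3/2)*(-⅕))*(-76) - 69)) = 41736*(21322 + (-3/10*(-76) - 69)) = 41736*(21322 + (114/5 - 69)) = 41736*(21322 - 231/5) = 41736*(106379/5) = 4439833944/5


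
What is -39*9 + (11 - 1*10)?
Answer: -350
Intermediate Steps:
-39*9 + (11 - 1*10) = -351 + (11 - 10) = -351 + 1 = -350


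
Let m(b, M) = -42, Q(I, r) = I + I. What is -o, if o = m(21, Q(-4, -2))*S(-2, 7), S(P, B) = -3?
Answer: -126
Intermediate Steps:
Q(I, r) = 2*I
o = 126 (o = -42*(-3) = 126)
-o = -1*126 = -126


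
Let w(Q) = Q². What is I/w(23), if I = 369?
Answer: 369/529 ≈ 0.69754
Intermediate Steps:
I/w(23) = 369/(23²) = 369/529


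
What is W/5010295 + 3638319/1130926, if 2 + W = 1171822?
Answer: 3910858639885/1133254576634 ≈ 3.4510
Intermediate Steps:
W = 1171820 (W = -2 + 1171822 = 1171820)
W/5010295 + 3638319/1130926 = 1171820/5010295 + 3638319/1130926 = 1171820*(1/5010295) + 3638319*(1/1130926) = 234364/1002059 + 3638319/1130926 = 3910858639885/1133254576634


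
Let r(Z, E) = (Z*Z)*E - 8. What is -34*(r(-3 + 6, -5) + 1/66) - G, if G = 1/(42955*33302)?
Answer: 7731004185187/4291462230 ≈ 1801.5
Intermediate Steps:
r(Z, E) = -8 + E*Z**2 (r(Z, E) = Z**2*E - 8 = E*Z**2 - 8 = -8 + E*Z**2)
G = 1/1430487410 (G = (1/42955)*(1/33302) = 1/1430487410 ≈ 6.9906e-10)
-34*(r(-3 + 6, -5) + 1/66) - G = -34*((-8 - 5*(-3 + 6)**2) + 1/66) - 1*1/1430487410 = -34*((-8 - 5*3**2) + 1/66) - 1/1430487410 = -34*((-8 - 5*9) + 1/66) - 1/1430487410 = -34*((-8 - 45) + 1/66) - 1/1430487410 = -34*(-53 + 1/66) - 1/1430487410 = -34*(-3497/66) - 1/1430487410 = 59449/33 - 1/1430487410 = 7731004185187/4291462230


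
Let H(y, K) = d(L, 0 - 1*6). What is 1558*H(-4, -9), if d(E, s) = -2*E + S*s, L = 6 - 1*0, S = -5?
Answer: 28044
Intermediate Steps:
L = 6 (L = 6 + 0 = 6)
d(E, s) = -5*s - 2*E (d(E, s) = -2*E - 5*s = -5*s - 2*E)
H(y, K) = 18 (H(y, K) = -5*(0 - 1*6) - 2*6 = -5*(0 - 6) - 12 = -5*(-6) - 12 = 30 - 12 = 18)
1558*H(-4, -9) = 1558*18 = 28044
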